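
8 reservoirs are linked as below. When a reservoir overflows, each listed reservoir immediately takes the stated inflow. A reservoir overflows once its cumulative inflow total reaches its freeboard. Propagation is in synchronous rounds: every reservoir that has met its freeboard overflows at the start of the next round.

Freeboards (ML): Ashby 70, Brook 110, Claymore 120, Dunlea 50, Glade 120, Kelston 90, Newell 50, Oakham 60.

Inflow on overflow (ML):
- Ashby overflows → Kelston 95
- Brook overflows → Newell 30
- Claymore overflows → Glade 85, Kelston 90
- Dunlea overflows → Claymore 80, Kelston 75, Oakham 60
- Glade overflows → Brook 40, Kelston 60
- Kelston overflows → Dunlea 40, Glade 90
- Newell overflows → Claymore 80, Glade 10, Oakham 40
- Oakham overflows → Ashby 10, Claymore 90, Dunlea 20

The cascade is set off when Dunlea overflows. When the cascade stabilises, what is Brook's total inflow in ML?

Round 1 — Dunlea overflows (initial).
  Claymore: +80 → 80 < 120
  Kelston: +75 → 75 < 90
  Oakham: +60 → 60 ≥ 60
Round 2 — Oakham overflows.
  Ashby: +10 → 10 < 70
  Claymore: +90 → 170 ≥ 120
Round 3 — Claymore overflows.
  Glade: +85 → 85 < 120
  Kelston: +90 → 165 ≥ 90
Round 4 — Kelston overflows.
  Glade: +90 → 175 ≥ 120
Round 5 — Glade overflows.
  Brook: +40 → 40 < 110
No further overflows.

40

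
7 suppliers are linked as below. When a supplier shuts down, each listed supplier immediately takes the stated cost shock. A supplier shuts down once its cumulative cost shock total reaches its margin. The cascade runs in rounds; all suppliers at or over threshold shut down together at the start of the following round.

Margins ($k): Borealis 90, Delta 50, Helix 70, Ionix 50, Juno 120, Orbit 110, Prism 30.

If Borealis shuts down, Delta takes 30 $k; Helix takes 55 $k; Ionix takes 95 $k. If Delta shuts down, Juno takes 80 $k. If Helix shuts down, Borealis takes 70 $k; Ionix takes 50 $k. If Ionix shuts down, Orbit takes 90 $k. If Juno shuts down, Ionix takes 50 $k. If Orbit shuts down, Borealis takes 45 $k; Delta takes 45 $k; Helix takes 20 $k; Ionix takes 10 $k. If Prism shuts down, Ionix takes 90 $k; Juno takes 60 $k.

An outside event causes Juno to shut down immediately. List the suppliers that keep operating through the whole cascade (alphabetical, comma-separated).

Round 1 — Juno shuts down (initial).
  Ionix: +50 → 50 ≥ 50
Round 2 — Ionix shuts down.
  Orbit: +90 → 90 < 110
No further shutdowns.

Borealis, Delta, Helix, Orbit, Prism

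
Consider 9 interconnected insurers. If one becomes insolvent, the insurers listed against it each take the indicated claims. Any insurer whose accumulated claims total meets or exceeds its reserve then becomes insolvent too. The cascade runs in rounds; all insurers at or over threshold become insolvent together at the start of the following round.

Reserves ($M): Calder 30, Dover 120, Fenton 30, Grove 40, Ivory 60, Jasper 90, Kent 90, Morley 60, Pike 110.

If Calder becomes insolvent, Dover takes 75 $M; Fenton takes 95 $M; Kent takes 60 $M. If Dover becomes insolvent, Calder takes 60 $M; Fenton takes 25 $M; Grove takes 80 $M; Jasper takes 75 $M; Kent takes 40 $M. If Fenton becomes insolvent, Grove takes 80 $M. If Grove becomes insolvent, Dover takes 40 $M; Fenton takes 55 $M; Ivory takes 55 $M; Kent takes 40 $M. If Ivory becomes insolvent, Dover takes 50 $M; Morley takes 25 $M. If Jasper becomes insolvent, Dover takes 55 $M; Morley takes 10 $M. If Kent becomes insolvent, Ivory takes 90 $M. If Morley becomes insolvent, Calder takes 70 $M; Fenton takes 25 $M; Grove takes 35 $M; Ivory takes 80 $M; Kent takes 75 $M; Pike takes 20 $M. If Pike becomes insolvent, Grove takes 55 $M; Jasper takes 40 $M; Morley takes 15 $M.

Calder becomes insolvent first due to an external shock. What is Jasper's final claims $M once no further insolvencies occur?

Round 1 — Calder becomes insolvent (initial).
  Dover: +75 → 75 < 120
  Fenton: +95 → 95 ≥ 30
  Kent: +60 → 60 < 90
Round 2 — Fenton becomes insolvent.
  Grove: +80 → 80 ≥ 40
Round 3 — Grove becomes insolvent.
  Dover: +40 → 115 < 120
  Ivory: +55 → 55 < 60
  Kent: +40 → 100 ≥ 90
Round 4 — Kent becomes insolvent.
  Ivory: +90 → 145 ≥ 60
Round 5 — Ivory becomes insolvent.
  Dover: +50 → 165 ≥ 120
  Morley: +25 → 25 < 60
Round 6 — Dover becomes insolvent.
  Jasper: +75 → 75 < 90
No further insolvencies.

75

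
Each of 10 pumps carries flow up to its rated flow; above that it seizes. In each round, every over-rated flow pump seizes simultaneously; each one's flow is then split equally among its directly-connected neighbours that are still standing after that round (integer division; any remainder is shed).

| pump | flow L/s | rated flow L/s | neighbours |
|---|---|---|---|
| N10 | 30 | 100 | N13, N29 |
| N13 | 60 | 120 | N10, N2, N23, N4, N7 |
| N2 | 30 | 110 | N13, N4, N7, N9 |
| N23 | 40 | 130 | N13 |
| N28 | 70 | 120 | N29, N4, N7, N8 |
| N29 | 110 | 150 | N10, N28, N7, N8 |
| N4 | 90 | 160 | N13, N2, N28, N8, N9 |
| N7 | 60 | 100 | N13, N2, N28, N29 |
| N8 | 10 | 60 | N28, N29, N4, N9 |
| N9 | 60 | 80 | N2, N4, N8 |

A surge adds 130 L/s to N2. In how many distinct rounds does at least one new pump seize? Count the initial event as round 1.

Round 1 — N2 at 160 > 110. N2 seizes.
  N2 sheds 160 L/s to N13, N4, N7, N9: 40 each.
    N13: 60+40 = 100 ≤ 120
    N4: 90+40 = 130 ≤ 160
    N7: 60+40 = 100 ≤ 100
    N9: 60+40 = 100 > 80
Round 2 — N9 seizes.
  N9 sheds 100 L/s to N4, N8: 50 each.
    N4: 130+50 = 180 > 160
    N8: 10+50 = 60 ≤ 60
Round 3 — N4 seizes.
  N4 sheds 180 L/s to N13, N28, N8: 60 each.
    N13: 100+60 = 160 > 120
    N28: 70+60 = 130 > 120
    N8: 60+60 = 120 > 60
Round 4 — N13, N28, N8 seize.
  N13 sheds 160 L/s to N10, N23, N7: 53 each (1 lost).
    N10: 30+53 = 83 ≤ 100
    N23: 40+53 = 93 ≤ 130
    N7: 100+53 = 153 > 100
  N28 sheds 130 L/s to N29, N7: 65 each.
    N29: 110+65 = 175 > 150
    N7: 153+65 = 218 > 100
  N8 sheds 120 L/s to N29: 120 each.
    N29: 175+120 = 295 > 150
Round 5 — N29, N7 seize.
  N29 sheds 295 L/s to N10: 295 each.
    N10: 83+295 = 378 > 100
  N7 sheds 218 L/s: no online neighbours, lost.
Round 6 — N10 seizes.
  N10 sheds 378 L/s: no online neighbours, lost.
No further seizures.

6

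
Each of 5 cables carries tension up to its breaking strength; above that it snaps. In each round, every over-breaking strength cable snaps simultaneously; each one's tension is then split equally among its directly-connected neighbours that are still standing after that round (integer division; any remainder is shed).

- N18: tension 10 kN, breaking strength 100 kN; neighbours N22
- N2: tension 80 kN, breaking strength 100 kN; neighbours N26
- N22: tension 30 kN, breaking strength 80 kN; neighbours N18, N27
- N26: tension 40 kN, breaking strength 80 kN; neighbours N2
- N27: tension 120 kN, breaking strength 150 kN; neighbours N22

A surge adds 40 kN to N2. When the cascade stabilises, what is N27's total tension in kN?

120

Round 1 — N2 at 120 > 100. N2 snaps.
  N2 sheds 120 kN to N26: 120 each.
    N26: 40+120 = 160 > 80
Round 2 — N26 snaps.
  N26 sheds 160 kN: no online neighbours, lost.
No further breaks.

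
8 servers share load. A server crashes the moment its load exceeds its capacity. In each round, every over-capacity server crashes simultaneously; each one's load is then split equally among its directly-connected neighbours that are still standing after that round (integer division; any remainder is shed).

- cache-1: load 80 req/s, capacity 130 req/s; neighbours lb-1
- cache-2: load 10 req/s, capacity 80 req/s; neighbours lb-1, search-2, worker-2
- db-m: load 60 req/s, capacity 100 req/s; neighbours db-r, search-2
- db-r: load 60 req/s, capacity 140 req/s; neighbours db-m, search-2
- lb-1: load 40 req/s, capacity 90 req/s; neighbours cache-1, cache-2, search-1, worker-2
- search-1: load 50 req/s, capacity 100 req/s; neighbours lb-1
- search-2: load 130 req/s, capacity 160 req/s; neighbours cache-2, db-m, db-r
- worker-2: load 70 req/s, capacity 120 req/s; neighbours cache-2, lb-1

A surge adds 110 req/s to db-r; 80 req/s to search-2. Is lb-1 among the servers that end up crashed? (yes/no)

Round 1 — db-r at 170 > 140; search-2 at 210 > 160. db-r, search-2 crash.
  db-r sheds 170 req/s to db-m: 170 each.
    db-m: 60+170 = 230 > 100
  search-2 sheds 210 req/s to cache-2, db-m: 105 each.
    cache-2: 10+105 = 115 > 80
    db-m: 230+105 = 335 > 100
Round 2 — cache-2, db-m crash.
  cache-2 sheds 115 req/s to lb-1, worker-2: 57 each (1 lost).
    lb-1: 40+57 = 97 > 90
    worker-2: 70+57 = 127 > 120
  db-m sheds 335 req/s: no online neighbours, lost.
Round 3 — lb-1, worker-2 crash.
  lb-1 sheds 97 req/s to cache-1, search-1: 48 each (1 lost).
    cache-1: 80+48 = 128 ≤ 130
    search-1: 50+48 = 98 ≤ 100
  worker-2 sheds 127 req/s: no online neighbours, lost.
No further crashes.

yes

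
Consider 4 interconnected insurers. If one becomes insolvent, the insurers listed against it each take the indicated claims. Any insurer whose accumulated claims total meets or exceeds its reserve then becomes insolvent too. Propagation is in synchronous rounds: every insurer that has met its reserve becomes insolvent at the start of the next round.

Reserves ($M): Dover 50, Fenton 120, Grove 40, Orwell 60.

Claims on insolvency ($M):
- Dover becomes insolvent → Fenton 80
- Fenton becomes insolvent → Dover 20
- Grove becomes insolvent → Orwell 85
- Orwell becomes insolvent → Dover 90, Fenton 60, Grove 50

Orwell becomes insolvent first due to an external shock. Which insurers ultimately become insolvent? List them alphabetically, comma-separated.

Dover, Fenton, Grove, Orwell

Round 1 — Orwell becomes insolvent (initial).
  Dover: +90 → 90 ≥ 50
  Fenton: +60 → 60 < 120
  Grove: +50 → 50 ≥ 40
Round 2 — Dover, Grove become insolvent.
  Fenton: +80 → 140 ≥ 120
Round 3 — Fenton becomes insolvent.
No further insolvencies.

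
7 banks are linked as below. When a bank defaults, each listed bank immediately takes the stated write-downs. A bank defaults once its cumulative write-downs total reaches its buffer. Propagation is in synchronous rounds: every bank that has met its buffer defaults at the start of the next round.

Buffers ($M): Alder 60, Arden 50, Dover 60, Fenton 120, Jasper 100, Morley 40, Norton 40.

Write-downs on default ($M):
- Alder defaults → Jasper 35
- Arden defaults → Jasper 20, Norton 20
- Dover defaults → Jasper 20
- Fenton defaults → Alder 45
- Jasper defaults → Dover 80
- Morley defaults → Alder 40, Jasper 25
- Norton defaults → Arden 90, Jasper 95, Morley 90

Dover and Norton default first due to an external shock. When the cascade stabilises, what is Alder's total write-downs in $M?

Round 1 — Dover, Norton default (initial).
  Arden: +90 → 90 ≥ 50
  Jasper: +20+95 → 115 ≥ 100
  Morley: +90 → 90 ≥ 40
Round 2 — Arden, Jasper, Morley default.
  Alder: +40 → 40 < 60
No further defaults.

40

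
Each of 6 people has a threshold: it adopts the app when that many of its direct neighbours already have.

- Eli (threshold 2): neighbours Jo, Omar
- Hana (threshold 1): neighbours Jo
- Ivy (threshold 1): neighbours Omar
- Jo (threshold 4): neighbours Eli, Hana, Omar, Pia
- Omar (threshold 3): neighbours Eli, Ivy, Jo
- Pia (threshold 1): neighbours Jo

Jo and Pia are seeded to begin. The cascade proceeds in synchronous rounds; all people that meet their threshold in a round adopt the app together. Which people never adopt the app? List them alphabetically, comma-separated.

Round 1 — Jo, Pia adopt the app (initial).
Round 2 — checking thresholds:
  Eli: 1 of 2 neighbours < 2, holds.
  Hana: 1 of 1 neighbours ≥ 1, adopts the app.
  Omar: 1 of 3 neighbours < 3, holds.
Round 3 — no new adoptions; cascade stops.

Eli, Ivy, Omar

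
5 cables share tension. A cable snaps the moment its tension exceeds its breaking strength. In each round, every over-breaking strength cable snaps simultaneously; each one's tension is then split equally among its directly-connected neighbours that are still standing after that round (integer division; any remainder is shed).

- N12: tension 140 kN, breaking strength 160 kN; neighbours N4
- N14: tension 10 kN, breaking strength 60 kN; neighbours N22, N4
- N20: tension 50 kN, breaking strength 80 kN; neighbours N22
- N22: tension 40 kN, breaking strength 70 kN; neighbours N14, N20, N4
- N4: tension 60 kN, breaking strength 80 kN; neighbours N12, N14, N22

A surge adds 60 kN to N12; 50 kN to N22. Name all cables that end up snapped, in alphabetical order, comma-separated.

N12, N14, N22, N4

Round 1 — N12 at 200 > 160; N22 at 90 > 70. N12, N22 snap.
  N12 sheds 200 kN to N4: 200 each.
    N4: 60+200 = 260 > 80
  N22 sheds 90 kN to N14, N20, N4: 30 each.
    N14: 10+30 = 40 ≤ 60
    N20: 50+30 = 80 ≤ 80
    N4: 260+30 = 290 > 80
Round 2 — N4 snaps.
  N4 sheds 290 kN to N14: 290 each.
    N14: 40+290 = 330 > 60
Round 3 — N14 snaps.
  N14 sheds 330 kN: no online neighbours, lost.
No further breaks.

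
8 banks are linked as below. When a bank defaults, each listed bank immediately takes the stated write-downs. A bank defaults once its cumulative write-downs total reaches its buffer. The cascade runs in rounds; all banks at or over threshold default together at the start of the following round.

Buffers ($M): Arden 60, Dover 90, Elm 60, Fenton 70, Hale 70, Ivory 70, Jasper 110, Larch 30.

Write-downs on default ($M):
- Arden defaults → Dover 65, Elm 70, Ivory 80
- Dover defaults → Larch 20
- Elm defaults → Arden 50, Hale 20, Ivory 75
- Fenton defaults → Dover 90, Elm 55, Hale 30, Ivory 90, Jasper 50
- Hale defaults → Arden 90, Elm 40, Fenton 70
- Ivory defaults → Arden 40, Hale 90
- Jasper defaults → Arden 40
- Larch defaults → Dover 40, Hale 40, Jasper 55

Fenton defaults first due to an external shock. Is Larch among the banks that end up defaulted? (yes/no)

no

Round 1 — Fenton defaults (initial).
  Dover: +90 → 90 ≥ 90
  Elm: +55 → 55 < 60
  Hale: +30 → 30 < 70
  Ivory: +90 → 90 ≥ 70
  Jasper: +50 → 50 < 110
Round 2 — Dover, Ivory default.
  Arden: +40 → 40 < 60
  Hale: +90 → 120 ≥ 70
  Larch: +20 → 20 < 30
Round 3 — Hale defaults.
  Arden: +90 → 130 ≥ 60
  Elm: +40 → 95 ≥ 60
Round 4 — Arden, Elm default.
No further defaults.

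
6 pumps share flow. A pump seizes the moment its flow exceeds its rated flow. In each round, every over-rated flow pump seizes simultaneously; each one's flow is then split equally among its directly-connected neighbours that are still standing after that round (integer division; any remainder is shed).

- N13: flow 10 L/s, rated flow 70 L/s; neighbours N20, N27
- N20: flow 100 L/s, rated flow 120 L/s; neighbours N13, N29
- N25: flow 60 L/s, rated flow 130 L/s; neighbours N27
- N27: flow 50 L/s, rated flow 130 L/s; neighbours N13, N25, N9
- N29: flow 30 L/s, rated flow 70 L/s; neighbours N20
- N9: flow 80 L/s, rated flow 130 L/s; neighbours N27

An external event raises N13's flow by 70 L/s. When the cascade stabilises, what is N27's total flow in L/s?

Round 1 — N13 at 80 > 70. N13 seizes.
  N13 sheds 80 L/s to N20, N27: 40 each.
    N20: 100+40 = 140 > 120
    N27: 50+40 = 90 ≤ 130
Round 2 — N20 seizes.
  N20 sheds 140 L/s to N29: 140 each.
    N29: 30+140 = 170 > 70
Round 3 — N29 seizes.
  N29 sheds 170 L/s: no online neighbours, lost.
No further seizures.

90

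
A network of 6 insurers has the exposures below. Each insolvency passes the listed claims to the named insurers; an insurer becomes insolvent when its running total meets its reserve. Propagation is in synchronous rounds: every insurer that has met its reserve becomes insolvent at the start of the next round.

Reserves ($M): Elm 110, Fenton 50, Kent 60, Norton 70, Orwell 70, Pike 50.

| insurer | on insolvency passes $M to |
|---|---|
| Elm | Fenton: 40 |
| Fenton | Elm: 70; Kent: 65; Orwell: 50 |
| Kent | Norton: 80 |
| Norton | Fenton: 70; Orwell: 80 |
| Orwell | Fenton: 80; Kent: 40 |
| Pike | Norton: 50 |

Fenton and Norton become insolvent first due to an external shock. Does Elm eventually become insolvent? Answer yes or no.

no

Round 1 — Fenton, Norton become insolvent (initial).
  Elm: +70 → 70 < 110
  Kent: +65 → 65 ≥ 60
  Orwell: +50+80 → 130 ≥ 70
Round 2 — Kent, Orwell become insolvent.
No further insolvencies.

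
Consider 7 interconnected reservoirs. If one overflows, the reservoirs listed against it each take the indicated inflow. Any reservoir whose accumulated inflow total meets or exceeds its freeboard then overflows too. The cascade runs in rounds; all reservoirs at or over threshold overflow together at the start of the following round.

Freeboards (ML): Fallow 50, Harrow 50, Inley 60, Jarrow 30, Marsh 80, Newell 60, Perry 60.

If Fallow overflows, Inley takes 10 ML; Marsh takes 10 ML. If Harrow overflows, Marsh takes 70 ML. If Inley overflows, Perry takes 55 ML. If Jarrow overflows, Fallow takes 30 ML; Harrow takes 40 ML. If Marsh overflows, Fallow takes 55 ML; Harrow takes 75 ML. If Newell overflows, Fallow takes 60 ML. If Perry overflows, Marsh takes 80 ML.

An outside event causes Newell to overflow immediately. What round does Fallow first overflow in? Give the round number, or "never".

Round 1 — Newell overflows (initial).
  Fallow: +60 → 60 ≥ 50
Round 2 — Fallow overflows.
  Inley: +10 → 10 < 60
  Marsh: +10 → 10 < 80
No further overflows.

2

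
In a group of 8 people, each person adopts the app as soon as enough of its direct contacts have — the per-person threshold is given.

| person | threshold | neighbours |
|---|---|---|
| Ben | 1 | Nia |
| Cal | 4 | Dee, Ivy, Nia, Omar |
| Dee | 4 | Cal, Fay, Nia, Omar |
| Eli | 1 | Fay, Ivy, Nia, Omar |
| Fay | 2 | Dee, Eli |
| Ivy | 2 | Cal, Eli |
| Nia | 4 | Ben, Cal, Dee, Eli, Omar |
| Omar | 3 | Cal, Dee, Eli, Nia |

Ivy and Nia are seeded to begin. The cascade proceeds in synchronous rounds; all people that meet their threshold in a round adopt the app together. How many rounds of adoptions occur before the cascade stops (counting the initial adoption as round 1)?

2

Round 1 — Ivy, Nia adopt the app (initial).
Round 2 — checking thresholds:
  Ben: 1 of 1 neighbours ≥ 1, adopts the app.
  Cal: 2 of 4 neighbours < 4, below threshold.
  Dee: 1 of 4 neighbours < 4, below threshold.
  Eli: 2 of 4 neighbours ≥ 1, adopts the app.
  Omar: 1 of 4 neighbours < 3, below threshold.
Round 3 — no new adoptions; cascade stops.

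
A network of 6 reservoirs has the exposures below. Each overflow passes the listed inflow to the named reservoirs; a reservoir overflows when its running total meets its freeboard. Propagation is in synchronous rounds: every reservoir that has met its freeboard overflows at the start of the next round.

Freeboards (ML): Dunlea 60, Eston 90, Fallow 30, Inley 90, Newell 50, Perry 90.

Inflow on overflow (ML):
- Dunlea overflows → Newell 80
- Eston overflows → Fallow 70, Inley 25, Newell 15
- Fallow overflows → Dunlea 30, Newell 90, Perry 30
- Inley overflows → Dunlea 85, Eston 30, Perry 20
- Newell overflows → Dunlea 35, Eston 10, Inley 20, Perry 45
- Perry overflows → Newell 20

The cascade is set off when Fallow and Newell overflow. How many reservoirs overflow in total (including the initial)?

Round 1 — Fallow, Newell overflow (initial).
  Dunlea: +30+35 → 65 ≥ 60
  Eston: +10 → 10 < 90
  Inley: +20 → 20 < 90
  Perry: +30+45 → 75 < 90
Round 2 — Dunlea overflows.
No further overflows.

3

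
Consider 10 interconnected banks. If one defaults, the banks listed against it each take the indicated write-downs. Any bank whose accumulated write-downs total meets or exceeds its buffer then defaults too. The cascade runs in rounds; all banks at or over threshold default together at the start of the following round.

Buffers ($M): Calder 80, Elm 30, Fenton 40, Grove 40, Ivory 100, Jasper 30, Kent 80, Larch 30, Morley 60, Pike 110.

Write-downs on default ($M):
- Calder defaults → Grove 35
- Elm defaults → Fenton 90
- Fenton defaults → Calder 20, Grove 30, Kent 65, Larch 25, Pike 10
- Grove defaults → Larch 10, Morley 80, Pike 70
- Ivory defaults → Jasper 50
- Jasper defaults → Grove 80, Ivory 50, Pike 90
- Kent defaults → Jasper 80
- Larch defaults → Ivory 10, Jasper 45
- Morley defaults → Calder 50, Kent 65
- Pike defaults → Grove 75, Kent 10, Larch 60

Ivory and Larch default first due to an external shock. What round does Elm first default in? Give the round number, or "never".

Round 1 — Ivory, Larch default (initial).
  Jasper: +50+45 → 95 ≥ 30
Round 2 — Jasper defaults.
  Grove: +80 → 80 ≥ 40
  Pike: +90 → 90 < 110
Round 3 — Grove defaults.
  Morley: +80 → 80 ≥ 60
  Pike: +70 → 160 ≥ 110
Round 4 — Morley, Pike default.
  Calder: +50 → 50 < 80
  Kent: +65+10 → 75 < 80
No further defaults.

never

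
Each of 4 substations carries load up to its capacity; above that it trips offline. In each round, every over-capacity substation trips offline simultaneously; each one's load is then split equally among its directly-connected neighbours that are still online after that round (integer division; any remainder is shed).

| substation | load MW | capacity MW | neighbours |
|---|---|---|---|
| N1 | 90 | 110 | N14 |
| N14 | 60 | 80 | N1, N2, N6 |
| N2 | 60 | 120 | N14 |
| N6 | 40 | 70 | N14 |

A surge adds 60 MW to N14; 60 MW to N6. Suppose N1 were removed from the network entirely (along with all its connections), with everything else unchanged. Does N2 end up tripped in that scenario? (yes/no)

yes

With N1 removed:
Round 1 — N14 at 120 > 80; N6 at 100 > 70. N14, N6 trip offline.
  N14 sheds 120 MW to N2: 120 each.
    N2: 60+120 = 180 > 120
  N6 sheds 100 MW: no online neighbours, lost.
Round 2 — N2 trips offline.
  N2 sheds 180 MW: no online neighbours, lost.
No further trips.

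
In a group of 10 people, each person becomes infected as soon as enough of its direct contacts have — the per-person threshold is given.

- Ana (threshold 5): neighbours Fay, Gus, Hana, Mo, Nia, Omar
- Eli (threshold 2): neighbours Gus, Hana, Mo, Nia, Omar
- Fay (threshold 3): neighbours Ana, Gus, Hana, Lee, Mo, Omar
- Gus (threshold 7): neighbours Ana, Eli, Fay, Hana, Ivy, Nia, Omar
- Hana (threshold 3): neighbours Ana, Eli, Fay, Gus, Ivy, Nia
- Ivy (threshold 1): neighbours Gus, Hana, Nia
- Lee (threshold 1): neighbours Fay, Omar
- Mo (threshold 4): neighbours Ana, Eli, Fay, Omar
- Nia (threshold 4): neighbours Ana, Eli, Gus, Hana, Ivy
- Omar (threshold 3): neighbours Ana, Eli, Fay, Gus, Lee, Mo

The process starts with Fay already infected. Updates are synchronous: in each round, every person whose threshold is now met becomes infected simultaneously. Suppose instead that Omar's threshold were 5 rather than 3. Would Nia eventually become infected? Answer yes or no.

With Omar's threshold at 5:
Round 1 — Fay becomes infected (initial).
Round 2 — checking thresholds:
  Ana: 1 of 6 neighbours < 5, holds.
  Gus: 1 of 7 neighbours < 7, holds.
  Hana: 1 of 6 neighbours < 3, holds.
  Lee: 1 of 2 neighbours ≥ 1, becomes infected.
  Mo: 1 of 4 neighbours < 4, holds.
  Omar: 1 of 6 neighbours < 5, holds.
Round 3 — no new infections; cascade stops.

no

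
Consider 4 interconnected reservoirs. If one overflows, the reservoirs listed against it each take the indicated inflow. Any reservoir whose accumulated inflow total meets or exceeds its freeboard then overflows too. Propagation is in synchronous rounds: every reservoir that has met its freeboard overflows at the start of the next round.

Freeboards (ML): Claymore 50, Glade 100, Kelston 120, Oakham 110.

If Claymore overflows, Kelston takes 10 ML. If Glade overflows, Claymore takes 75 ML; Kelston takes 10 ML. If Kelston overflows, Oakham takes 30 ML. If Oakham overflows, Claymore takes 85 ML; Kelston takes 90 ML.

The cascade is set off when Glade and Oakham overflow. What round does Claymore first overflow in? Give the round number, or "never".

2

Round 1 — Glade, Oakham overflow (initial).
  Claymore: +75+85 → 160 ≥ 50
  Kelston: +10+90 → 100 < 120
Round 2 — Claymore overflows.
  Kelston: +10 → 110 < 120
No further overflows.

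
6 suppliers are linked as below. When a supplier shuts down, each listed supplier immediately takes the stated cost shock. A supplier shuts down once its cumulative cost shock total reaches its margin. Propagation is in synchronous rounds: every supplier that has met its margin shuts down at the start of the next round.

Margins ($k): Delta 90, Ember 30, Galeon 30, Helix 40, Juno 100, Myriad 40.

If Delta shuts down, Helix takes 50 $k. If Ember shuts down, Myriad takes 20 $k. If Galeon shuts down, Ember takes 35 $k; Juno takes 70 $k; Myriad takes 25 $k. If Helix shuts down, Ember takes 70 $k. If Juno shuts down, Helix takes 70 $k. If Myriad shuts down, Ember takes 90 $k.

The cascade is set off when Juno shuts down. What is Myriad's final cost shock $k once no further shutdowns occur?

Round 1 — Juno shuts down (initial).
  Helix: +70 → 70 ≥ 40
Round 2 — Helix shuts down.
  Ember: +70 → 70 ≥ 30
Round 3 — Ember shuts down.
  Myriad: +20 → 20 < 40
No further shutdowns.

20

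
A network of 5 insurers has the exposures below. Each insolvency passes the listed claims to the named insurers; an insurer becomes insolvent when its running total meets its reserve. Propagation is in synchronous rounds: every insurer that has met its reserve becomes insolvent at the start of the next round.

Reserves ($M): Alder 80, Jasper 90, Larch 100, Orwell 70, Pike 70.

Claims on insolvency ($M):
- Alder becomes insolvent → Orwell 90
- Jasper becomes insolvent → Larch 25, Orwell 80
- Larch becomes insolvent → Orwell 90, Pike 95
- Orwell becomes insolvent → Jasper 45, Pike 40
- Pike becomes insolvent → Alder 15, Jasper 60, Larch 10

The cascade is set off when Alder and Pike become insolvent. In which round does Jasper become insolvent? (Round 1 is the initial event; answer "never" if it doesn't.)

3

Round 1 — Alder, Pike become insolvent (initial).
  Jasper: +60 → 60 < 90
  Larch: +10 → 10 < 100
  Orwell: +90 → 90 ≥ 70
Round 2 — Orwell becomes insolvent.
  Jasper: +45 → 105 ≥ 90
Round 3 — Jasper becomes insolvent.
  Larch: +25 → 35 < 100
No further insolvencies.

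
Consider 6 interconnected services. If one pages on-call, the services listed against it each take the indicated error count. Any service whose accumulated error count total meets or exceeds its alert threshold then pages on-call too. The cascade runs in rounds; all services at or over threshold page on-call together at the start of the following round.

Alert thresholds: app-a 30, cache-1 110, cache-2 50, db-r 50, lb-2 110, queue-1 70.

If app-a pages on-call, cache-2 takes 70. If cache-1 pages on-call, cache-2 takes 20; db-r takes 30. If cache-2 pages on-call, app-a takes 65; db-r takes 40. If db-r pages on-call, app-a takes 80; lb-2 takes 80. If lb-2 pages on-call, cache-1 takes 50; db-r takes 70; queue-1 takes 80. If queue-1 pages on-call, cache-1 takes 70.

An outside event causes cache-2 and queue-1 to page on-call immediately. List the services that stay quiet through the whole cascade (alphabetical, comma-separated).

cache-1, db-r, lb-2

Round 1 — cache-2, queue-1 page on-call (initial).
  app-a: +65 → 65 ≥ 30
  cache-1: +70 → 70 < 110
  db-r: +40 → 40 < 50
Round 2 — app-a pages on-call.
No further pages.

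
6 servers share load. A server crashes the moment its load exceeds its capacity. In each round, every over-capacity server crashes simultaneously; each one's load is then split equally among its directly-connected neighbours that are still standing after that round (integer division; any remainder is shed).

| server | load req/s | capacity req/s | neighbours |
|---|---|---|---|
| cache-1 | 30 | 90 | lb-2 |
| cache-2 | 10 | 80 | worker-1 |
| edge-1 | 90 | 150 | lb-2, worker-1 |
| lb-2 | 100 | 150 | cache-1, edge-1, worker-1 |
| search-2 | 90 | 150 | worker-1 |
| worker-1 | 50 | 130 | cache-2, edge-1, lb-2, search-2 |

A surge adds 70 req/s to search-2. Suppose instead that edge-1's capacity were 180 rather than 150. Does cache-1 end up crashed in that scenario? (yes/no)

With edge-1's capacity at 180:
Round 1 — search-2 at 160 > 150. search-2 crashes.
  search-2 sheds 160 req/s to worker-1: 160 each.
    worker-1: 50+160 = 210 > 130
Round 2 — worker-1 crashes.
  worker-1 sheds 210 req/s to cache-2, edge-1, lb-2: 70 each.
    cache-2: 10+70 = 80 ≤ 80
    edge-1: 90+70 = 160 ≤ 180
    lb-2: 100+70 = 170 > 150
Round 3 — lb-2 crashes.
  lb-2 sheds 170 req/s to cache-1, edge-1: 85 each.
    cache-1: 30+85 = 115 > 90
    edge-1: 160+85 = 245 > 180
Round 4 — cache-1, edge-1 crash.
  cache-1 sheds 115 req/s: no online neighbours, lost.
  edge-1 sheds 245 req/s: no online neighbours, lost.
No further crashes.

yes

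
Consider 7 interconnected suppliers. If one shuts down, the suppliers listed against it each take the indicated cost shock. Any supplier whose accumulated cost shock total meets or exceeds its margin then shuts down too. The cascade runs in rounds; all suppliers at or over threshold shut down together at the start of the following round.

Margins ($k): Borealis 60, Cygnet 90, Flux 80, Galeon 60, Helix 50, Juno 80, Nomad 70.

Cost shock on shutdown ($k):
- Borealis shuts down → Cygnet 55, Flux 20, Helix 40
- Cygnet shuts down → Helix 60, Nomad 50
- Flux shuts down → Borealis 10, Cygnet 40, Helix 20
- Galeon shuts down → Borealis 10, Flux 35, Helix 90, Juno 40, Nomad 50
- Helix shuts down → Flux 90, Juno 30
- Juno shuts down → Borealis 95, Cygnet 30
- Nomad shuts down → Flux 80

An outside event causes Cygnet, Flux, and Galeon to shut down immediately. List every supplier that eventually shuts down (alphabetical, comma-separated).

Round 1 — Cygnet, Flux, Galeon shut down (initial).
  Borealis: +10+10 → 20 < 60
  Helix: +60+20+90 → 170 ≥ 50
  Juno: +40 → 40 < 80
  Nomad: +50+50 → 100 ≥ 70
Round 2 — Helix, Nomad shut down.
  Juno: +30 → 70 < 80
No further shutdowns.

Cygnet, Flux, Galeon, Helix, Nomad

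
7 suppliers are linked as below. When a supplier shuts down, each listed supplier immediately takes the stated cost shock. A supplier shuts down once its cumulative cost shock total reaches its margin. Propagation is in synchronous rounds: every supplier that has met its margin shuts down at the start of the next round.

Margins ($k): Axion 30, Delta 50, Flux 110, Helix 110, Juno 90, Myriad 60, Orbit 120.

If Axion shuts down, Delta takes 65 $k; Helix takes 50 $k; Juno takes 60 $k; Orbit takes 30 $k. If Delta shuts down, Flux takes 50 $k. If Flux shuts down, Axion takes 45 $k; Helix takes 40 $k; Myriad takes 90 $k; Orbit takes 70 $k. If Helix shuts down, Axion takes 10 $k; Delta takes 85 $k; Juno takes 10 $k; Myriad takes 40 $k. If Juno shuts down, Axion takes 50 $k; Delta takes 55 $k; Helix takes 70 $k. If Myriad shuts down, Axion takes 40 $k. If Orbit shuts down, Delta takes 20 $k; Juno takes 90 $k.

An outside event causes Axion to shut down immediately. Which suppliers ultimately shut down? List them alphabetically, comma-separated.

Axion, Delta

Round 1 — Axion shuts down (initial).
  Delta: +65 → 65 ≥ 50
  Helix: +50 → 50 < 110
  Juno: +60 → 60 < 90
  Orbit: +30 → 30 < 120
Round 2 — Delta shuts down.
  Flux: +50 → 50 < 110
No further shutdowns.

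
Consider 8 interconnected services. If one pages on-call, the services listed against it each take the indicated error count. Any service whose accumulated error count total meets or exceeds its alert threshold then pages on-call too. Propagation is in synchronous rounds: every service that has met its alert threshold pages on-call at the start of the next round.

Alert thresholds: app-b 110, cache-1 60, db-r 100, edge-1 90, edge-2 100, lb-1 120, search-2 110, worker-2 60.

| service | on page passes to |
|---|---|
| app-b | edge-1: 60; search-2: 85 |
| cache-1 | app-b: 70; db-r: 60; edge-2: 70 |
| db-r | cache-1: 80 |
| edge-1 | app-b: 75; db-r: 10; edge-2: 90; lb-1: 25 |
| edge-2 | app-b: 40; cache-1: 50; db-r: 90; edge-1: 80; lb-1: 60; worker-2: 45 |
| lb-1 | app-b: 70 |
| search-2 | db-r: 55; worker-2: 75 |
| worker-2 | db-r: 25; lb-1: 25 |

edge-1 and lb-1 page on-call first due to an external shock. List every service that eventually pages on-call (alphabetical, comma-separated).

Round 1 — edge-1, lb-1 page on-call (initial).
  app-b: +75+70 → 145 ≥ 110
  db-r: +10 → 10 < 100
  edge-2: +90 → 90 < 100
Round 2 — app-b pages on-call.
  search-2: +85 → 85 < 110
No further pages.

app-b, edge-1, lb-1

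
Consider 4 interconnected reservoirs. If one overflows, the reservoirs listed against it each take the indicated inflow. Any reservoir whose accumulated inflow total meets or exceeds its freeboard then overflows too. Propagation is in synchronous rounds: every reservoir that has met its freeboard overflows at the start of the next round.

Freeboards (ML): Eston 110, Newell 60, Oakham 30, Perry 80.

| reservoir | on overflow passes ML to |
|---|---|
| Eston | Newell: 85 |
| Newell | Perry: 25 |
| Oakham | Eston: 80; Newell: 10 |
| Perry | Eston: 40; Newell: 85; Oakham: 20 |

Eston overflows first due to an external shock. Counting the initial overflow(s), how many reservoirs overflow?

Round 1 — Eston overflows (initial).
  Newell: +85 → 85 ≥ 60
Round 2 — Newell overflows.
  Perry: +25 → 25 < 80
No further overflows.

2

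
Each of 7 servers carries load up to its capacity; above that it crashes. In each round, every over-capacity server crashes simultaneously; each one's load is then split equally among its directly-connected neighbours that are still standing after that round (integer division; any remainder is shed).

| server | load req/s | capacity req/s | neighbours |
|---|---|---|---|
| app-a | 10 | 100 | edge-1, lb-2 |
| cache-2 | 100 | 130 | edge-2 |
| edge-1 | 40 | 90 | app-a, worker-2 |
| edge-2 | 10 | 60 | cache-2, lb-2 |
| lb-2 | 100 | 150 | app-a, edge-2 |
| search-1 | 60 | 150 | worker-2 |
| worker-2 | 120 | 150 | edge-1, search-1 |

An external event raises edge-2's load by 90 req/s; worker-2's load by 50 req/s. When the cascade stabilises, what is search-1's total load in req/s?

Round 1 — edge-2 at 100 > 60; worker-2 at 170 > 150. edge-2, worker-2 crash.
  edge-2 sheds 100 req/s to cache-2, lb-2: 50 each.
    cache-2: 100+50 = 150 > 130
    lb-2: 100+50 = 150 ≤ 150
  worker-2 sheds 170 req/s to edge-1, search-1: 85 each.
    edge-1: 40+85 = 125 > 90
    search-1: 60+85 = 145 ≤ 150
Round 2 — cache-2, edge-1 crash.
  cache-2 sheds 150 req/s: no online neighbours, lost.
  edge-1 sheds 125 req/s to app-a: 125 each.
    app-a: 10+125 = 135 > 100
Round 3 — app-a crashes.
  app-a sheds 135 req/s to lb-2: 135 each.
    lb-2: 150+135 = 285 > 150
Round 4 — lb-2 crashes.
  lb-2 sheds 285 req/s: no online neighbours, lost.
No further crashes.

145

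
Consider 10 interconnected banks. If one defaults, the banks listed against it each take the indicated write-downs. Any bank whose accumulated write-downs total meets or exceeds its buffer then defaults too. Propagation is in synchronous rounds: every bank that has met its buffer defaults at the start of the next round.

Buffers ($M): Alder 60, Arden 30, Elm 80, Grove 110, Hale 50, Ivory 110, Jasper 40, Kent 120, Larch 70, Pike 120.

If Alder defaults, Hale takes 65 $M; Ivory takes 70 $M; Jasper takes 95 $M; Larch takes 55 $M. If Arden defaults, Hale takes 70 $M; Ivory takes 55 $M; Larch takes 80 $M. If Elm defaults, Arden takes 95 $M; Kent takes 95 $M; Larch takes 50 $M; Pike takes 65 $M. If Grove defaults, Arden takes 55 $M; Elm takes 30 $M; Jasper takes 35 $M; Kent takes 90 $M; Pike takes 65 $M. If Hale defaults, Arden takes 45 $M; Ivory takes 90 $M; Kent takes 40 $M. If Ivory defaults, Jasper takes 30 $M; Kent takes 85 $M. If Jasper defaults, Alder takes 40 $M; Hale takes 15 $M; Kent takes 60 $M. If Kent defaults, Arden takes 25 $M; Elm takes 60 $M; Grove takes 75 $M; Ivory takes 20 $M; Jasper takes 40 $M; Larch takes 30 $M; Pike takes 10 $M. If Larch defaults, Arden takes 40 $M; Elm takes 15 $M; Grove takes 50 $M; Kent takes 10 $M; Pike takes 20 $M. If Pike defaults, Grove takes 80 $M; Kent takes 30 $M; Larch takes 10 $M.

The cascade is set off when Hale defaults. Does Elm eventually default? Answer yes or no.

Round 1 — Hale defaults (initial).
  Arden: +45 → 45 ≥ 30
  Ivory: +90 → 90 < 110
  Kent: +40 → 40 < 120
Round 2 — Arden defaults.
  Ivory: +55 → 145 ≥ 110
  Larch: +80 → 80 ≥ 70
Round 3 — Ivory, Larch default.
  Elm: +15 → 15 < 80
  Grove: +50 → 50 < 110
  Jasper: +30 → 30 < 40
  Kent: +85+10 → 135 ≥ 120
  Pike: +20 → 20 < 120
Round 4 — Kent defaults.
  Elm: +60 → 75 < 80
  Grove: +75 → 125 ≥ 110
  Jasper: +40 → 70 ≥ 40
  Pike: +10 → 30 < 120
Round 5 — Grove, Jasper default.
  Alder: +40 → 40 < 60
  Elm: +30 → 105 ≥ 80
  Pike: +65 → 95 < 120
Round 6 — Elm defaults.
  Pike: +65 → 160 ≥ 120
Round 7 — Pike defaults.
No further defaults.

yes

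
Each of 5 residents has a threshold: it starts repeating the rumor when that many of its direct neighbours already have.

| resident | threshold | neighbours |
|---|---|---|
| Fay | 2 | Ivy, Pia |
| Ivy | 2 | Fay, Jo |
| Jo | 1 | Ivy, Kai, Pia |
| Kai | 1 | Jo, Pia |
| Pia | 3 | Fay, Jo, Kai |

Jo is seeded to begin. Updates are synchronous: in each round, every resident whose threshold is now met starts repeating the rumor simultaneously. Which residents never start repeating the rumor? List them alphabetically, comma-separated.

Fay, Ivy, Pia

Round 1 — Jo starts repeating the rumor (initial).
Round 2 — checking thresholds:
  Ivy: 1 of 2 neighbours < 2, below threshold.
  Kai: 1 of 2 neighbours ≥ 1, starts repeating the rumor.
  Pia: 1 of 3 neighbours < 3, below threshold.
Round 3 — no new spreads; cascade stops.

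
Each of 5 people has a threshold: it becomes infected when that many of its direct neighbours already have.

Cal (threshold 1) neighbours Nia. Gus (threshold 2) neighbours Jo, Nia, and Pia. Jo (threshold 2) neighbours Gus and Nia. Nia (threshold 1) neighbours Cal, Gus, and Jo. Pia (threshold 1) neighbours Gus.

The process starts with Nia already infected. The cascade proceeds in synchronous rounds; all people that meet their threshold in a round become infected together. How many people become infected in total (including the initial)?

Round 1 — Nia becomes infected (initial).
Round 2 — checking thresholds:
  Cal: 1 of 1 neighbours ≥ 1, becomes infected.
  Gus: 1 of 3 neighbours < 2, below threshold.
  Jo: 1 of 2 neighbours < 2, below threshold.
Round 3 — no new infections; cascade stops.

2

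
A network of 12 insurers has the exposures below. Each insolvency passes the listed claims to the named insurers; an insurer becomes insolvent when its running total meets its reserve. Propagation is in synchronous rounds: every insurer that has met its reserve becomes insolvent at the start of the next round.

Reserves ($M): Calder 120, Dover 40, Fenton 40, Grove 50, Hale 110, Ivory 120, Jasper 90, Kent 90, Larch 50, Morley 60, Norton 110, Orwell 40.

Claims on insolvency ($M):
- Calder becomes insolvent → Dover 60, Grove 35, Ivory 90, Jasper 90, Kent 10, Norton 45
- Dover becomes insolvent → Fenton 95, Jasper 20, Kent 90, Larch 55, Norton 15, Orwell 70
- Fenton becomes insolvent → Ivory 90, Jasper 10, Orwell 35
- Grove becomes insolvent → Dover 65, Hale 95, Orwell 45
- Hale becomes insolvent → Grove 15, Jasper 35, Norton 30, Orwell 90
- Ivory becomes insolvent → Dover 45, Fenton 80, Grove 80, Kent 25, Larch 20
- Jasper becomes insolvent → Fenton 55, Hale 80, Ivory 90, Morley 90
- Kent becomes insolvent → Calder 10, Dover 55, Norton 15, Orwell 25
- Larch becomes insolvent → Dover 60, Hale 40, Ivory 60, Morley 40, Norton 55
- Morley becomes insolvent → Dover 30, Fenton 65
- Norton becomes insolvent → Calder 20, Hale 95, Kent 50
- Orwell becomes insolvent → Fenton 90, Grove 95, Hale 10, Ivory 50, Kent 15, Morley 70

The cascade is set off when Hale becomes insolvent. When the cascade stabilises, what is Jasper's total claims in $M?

65

Round 1 — Hale becomes insolvent (initial).
  Grove: +15 → 15 < 50
  Jasper: +35 → 35 < 90
  Norton: +30 → 30 < 110
  Orwell: +90 → 90 ≥ 40
Round 2 — Orwell becomes insolvent.
  Fenton: +90 → 90 ≥ 40
  Grove: +95 → 110 ≥ 50
  Ivory: +50 → 50 < 120
  Kent: +15 → 15 < 90
  Morley: +70 → 70 ≥ 60
Round 3 — Fenton, Grove, Morley become insolvent.
  Dover: +65+30 → 95 ≥ 40
  Ivory: +90 → 140 ≥ 120
  Jasper: +10 → 45 < 90
Round 4 — Dover, Ivory become insolvent.
  Jasper: +20 → 65 < 90
  Kent: +90+25 → 130 ≥ 90
  Larch: +55+20 → 75 ≥ 50
  Norton: +15 → 45 < 110
Round 5 — Kent, Larch become insolvent.
  Calder: +10 → 10 < 120
  Norton: +15+55 → 115 ≥ 110
Round 6 — Norton becomes insolvent.
  Calder: +20 → 30 < 120
No further insolvencies.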